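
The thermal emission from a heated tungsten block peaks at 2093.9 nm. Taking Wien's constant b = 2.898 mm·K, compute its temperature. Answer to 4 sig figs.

T ≈ 1384 K

Wien's law gives T = b/λ_max = (2.898×10⁻³ m·K)/(2.0939×10⁻⁶ m) = 1384 K.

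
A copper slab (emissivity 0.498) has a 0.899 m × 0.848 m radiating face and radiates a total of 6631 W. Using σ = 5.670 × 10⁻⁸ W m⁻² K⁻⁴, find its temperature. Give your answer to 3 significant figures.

T ≈ 745 K

Area A = 0.899 × 0.848 = 0.762352 m².
P = εσAT⁴ ⇒ T = (P/(εσA))^(1/4) = (6631/(0.498×5.670×10⁻⁸×0.762352))^(1/4) = 745 K.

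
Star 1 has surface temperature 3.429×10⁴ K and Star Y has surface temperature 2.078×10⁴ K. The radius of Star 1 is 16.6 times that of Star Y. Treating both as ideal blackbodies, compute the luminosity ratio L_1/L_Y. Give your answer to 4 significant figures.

L_1/L_Y ≈ 2043

L ∝ R²T⁴, so L_1/L_Y = (R_1/R_Y)²(T_1/T_Y)⁴ = (16.6)² × (3.429×10⁴/2.078×10⁴)⁴ = 275.56 × 7.41460 = 2043.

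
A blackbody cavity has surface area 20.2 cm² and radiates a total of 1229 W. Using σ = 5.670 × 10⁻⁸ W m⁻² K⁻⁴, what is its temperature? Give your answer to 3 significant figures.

Area A = 20.2 cm² = 2.02×10⁻³ m².
P = σAT⁴ ⇒ T = (P/(σA))^(1/4) = (1229/(5.670×10⁻⁸×2.02×10⁻³))^(1/4) = 1.81×10³ K.

T ≈ 1.81×10³ K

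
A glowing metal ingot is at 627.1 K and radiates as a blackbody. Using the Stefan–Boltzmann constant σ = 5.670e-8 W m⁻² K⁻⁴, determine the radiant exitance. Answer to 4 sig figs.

Stefan–Boltzmann: I = σT⁴ = 5.670×10⁻⁸ × (627.1)⁴ = 8769 W/m².

I ≈ 8769 W/m²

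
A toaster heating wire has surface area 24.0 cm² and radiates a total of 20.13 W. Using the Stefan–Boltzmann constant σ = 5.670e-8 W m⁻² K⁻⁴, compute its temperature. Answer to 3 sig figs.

Area A = 24.0 cm² = 2.40×10⁻³ m².
P = σAT⁴ ⇒ T = (P/(σA))^(1/4) = (20.13/(5.670×10⁻⁸×2.40×10⁻³))^(1/4) = 620 K.

T ≈ 620 K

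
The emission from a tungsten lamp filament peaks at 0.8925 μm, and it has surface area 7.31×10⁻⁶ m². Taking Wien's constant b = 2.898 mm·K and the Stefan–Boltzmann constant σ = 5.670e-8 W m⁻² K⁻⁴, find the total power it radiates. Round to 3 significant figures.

Wien's law: T = b/λ_max = 2.898×10⁻³/8.925×10⁻⁷ = 3247.06 K.
Area A = 7.31×10⁻⁶ m².
Then P = σAT⁴ = 5.670×10⁻⁸×7.31×10⁻⁶×(3247.06)⁴ = 46.1 W.

P ≈ 46.1 W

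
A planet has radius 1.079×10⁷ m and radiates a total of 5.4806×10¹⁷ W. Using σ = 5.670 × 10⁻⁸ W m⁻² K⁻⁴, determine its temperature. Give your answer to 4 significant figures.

T ≈ 285.1 K

Surface area A = 4πR² = 4π(1.079×10⁷ m)² = 1.46303×10¹⁵ m².
P = σAT⁴ ⇒ T = (P/(σA))^(1/4) = (5.4806×10¹⁷/(5.670×10⁻⁸×1.46303×10¹⁵))^(1/4) = 285.1 K.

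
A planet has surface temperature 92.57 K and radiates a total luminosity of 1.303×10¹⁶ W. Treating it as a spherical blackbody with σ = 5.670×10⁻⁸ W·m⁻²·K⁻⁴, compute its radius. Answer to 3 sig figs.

L = 4πR²σT⁴ ⇒ R = √(L/(4πσT⁴)).
σT⁴ = 4.16355 W/m², so R = √(1.303×10¹⁶/(4π×4.16355)) = 1.58×10⁷ m.

R ≈ 1.58×10⁷ m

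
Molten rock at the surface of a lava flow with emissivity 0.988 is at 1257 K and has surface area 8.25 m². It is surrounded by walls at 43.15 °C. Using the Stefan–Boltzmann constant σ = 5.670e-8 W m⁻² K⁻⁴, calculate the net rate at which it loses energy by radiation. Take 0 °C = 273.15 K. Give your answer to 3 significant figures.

Net loss ≈ 1.15×10⁶ W

Surroundings: T = 43.15 °C + 273.15 = 316.30 K.
Area A = 8.25 m².
Net radiated power P_net = εσA(T⁴ − T₀⁴) = 0.988×5.670×10⁻⁸×8.25×(1257⁴ − 316.30⁴).
T⁴ − T₀⁴ = 2.49655×10¹² − 1.00091×10¹⁰ = 2.48654×10¹² K⁴, so P_net = 1.15×10⁶ W.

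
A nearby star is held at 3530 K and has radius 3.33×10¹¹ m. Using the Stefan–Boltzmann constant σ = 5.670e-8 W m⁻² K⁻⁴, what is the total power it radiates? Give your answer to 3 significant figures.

P ≈ 1.23×10³¹ W

Surface area A = 4πR² = 4π(3.33×10¹¹ m)² = 1.39347×10²⁴ m².
P = σAT⁴ = 5.670×10⁻⁸ × 1.39347×10²⁴ × (3530)⁴ = 1.23×10³¹ W.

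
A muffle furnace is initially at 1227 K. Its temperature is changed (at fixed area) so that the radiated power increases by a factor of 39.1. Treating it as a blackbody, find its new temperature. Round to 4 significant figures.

P ∝ T⁴, so T₂/T₁ = (P₂/P₁)^(1/4) = (39.1)^(1/4) = 2.50060.
T₂ = 1227 × 2.50060 = 3068 K.

T₂ ≈ 3068 K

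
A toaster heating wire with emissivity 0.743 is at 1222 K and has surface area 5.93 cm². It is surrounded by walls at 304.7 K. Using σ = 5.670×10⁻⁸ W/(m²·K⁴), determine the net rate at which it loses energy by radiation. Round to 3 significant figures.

Area A = 5.93 cm² = 5.93×10⁻⁴ m².
Net radiated power P_net = εσA(T⁴ − T₀⁴) = 0.743×5.670×10⁻⁸×5.93×10⁻⁴×(1222⁴ − 304.7⁴).
T⁴ − T₀⁴ = 2.22990×10¹² − 8.61965×10⁹ = 2.22128×10¹² K⁴, so P_net = 55.5 W.

Net loss ≈ 55.5 W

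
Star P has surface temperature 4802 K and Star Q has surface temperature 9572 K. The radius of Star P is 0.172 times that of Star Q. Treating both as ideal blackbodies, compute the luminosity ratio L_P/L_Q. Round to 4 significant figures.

L ∝ R²T⁴, so L_P/L_Q = (R_P/R_Q)²(T_P/T_Q)⁴ = (0.172)² × (4802/9572)⁴ = 0.029584 × 0.0633400 = 1.874×10⁻³.

L_P/L_Q ≈ 1.874×10⁻³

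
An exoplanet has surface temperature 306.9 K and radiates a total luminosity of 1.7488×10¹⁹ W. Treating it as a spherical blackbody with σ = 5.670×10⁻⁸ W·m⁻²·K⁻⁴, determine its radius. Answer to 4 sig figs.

R ≈ 5.260×10⁷ m

L = 4πR²σT⁴ ⇒ R = √(L/(4πσT⁴)).
σT⁴ = 503.003 W/m², so R = √(1.7488×10¹⁹/(4π×503.003)) = 5.260×10⁷ m.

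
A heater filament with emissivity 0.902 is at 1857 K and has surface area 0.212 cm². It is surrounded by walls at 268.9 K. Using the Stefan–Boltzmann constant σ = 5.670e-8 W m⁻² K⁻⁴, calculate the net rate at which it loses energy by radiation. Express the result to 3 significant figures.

Area A = 0.212 cm² = 2.12×10⁻⁵ m².
Net radiated power P_net = εσA(T⁴ − T₀⁴) = 0.902×5.670×10⁻⁸×2.12×10⁻⁵×(1857⁴ − 268.9⁴).
T⁴ − T₀⁴ = 1.18918×10¹³ − 5.22833×10⁹ = 1.18866×10¹³ K⁴, so P_net = 12.9 W.

Net loss ≈ 12.9 W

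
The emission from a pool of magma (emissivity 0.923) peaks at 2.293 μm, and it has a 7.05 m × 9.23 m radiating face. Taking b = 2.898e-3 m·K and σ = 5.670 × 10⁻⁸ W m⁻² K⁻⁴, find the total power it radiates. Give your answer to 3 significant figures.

Wien's law: T = b/λ_max = 2.898×10⁻³/2.293×10⁻⁶ = 1263.85 K.
Area A = 7.05 × 9.23 = 65.0715 m².
Then P = εσAT⁴ = 0.923×5.670×10⁻⁸×65.0715×(1263.85)⁴ = 8.69×10⁶ W.

P ≈ 8.69×10⁶ W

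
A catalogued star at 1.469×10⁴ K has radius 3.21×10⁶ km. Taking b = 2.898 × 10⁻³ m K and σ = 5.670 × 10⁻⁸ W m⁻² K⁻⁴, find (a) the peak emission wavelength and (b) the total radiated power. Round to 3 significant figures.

λ_max ≈ 197 nm; P ≈ 3.42×10²⁹ W

(a) λ_max = b/T = 2.898×10⁻³/1.469×10⁴ = 1.973×10⁻⁷ m = 197 nm.
Surface area A = 4πR² = 4π(3.21×10⁹ m)² = 1.29485×10²⁰ m².
(b) P = σAT⁴ = 5.670×10⁻⁸×1.29485×10²⁰×(1.469×10⁴)⁴ = 3.42×10²⁹ W.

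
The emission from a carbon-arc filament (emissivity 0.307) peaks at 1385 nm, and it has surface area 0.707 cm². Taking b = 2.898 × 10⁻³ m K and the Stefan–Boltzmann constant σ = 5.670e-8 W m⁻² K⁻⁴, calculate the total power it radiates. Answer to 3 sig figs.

Wien's law: T = b/λ_max = 2.898×10⁻³/1.385×10⁻⁶ = 2092.42 K.
Area A = 0.707 cm² = 7.07×10⁻⁵ m².
Then P = εσAT⁴ = 0.307×5.670×10⁻⁸×7.07×10⁻⁵×(2092.42)⁴ = 23.6 W.

P ≈ 23.6 W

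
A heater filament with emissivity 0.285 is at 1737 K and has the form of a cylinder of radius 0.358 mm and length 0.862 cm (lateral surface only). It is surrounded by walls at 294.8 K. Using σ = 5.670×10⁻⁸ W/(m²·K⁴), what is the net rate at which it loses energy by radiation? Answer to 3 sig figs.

Net loss ≈ 2.85 W

Lateral area A = 2πrL = 2π×3.58×10⁻⁴×8.62×10⁻³ = 1.93897×10⁻⁵ m².
Net radiated power P_net = εσA(T⁴ − T₀⁴) = 0.285×5.670×10⁻⁸×1.93897×10⁻⁵×(1737⁴ − 294.8⁴).
T⁴ − T₀⁴ = 9.10331×10¹² − 7.55283×10⁹ = 9.09576×10¹² K⁴, so P_net = 2.85 W.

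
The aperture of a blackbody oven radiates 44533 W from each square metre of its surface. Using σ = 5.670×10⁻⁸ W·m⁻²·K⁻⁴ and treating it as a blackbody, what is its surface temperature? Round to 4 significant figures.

I = σT⁴, so T = (I/σ)^(1/4) = (44533/(5.670×10⁻⁸))^(1/4) = 941.4 K.

T ≈ 941.4 K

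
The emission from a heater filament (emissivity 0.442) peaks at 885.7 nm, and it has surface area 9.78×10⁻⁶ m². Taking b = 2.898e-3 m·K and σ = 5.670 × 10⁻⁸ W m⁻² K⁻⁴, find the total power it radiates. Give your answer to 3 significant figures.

P ≈ 28.1 W

Wien's law: T = b/λ_max = 2.898×10⁻³/8.857×10⁻⁷ = 3271.99 K.
Area A = 9.78×10⁻⁶ m².
Then P = εσAT⁴ = 0.442×5.670×10⁻⁸×9.78×10⁻⁶×(3271.99)⁴ = 28.1 W.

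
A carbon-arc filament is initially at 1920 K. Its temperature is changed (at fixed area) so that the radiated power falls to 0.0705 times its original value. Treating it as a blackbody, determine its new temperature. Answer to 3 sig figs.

T₂ ≈ 989 K

P ∝ T⁴, so T₂/T₁ = (P₂/P₁)^(1/4) = (0.0705)^(1/4) = 0.515285.
T₂ = 1920 × 0.515285 = 989 K.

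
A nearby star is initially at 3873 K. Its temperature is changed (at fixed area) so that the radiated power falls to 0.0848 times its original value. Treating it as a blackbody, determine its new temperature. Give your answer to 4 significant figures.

P ∝ T⁴, so T₂/T₁ = (P₂/P₁)^(1/4) = (0.0848)^(1/4) = 0.539634.
T₂ = 3873 × 0.539634 = 2090 K.

T₂ ≈ 2090 K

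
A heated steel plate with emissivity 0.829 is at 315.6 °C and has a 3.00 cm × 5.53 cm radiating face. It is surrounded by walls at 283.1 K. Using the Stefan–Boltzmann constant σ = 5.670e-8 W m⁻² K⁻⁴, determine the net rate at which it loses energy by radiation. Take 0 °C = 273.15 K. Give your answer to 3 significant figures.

T = 315.6 °C + 273.15 = 588.75 K.
Area A = 0.0300 × 0.0553 = 1.659×10⁻³ m².
Net radiated power P_net = εσA(T⁴ − T₀⁴) = 0.829×5.670×10⁻⁸×1.659×10⁻³×(588.75⁴ − 283.1⁴).
T⁴ − T₀⁴ = 1.20150×10¹¹ − 6.42332×10⁹ = 1.13727×10¹¹ K⁴, so P_net = 8.87 W.

Net loss ≈ 8.87 W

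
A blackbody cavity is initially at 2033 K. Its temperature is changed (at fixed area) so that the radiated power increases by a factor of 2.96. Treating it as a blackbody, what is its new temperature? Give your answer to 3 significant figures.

P ∝ T⁴, so T₂/T₁ = (P₂/P₁)^(1/4) = (2.96)^(1/4) = 1.31166.
T₂ = 2033 × 1.31166 = 2.67×10³ K.

T₂ ≈ 2.67×10³ K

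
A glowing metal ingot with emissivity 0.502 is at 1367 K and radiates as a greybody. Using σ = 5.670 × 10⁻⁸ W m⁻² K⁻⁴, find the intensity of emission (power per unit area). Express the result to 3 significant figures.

I ≈ 9.94×10⁴ W/m²

Stefan–Boltzmann: I = εσT⁴ = 0.502 × 5.670×10⁻⁸ × (1367)⁴ = 9.94×10⁴ W/m².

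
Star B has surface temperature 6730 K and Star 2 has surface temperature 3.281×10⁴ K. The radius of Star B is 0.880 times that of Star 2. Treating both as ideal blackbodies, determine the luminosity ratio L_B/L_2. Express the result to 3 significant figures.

L ∝ R²T⁴, so L_B/L_2 = (R_B/R_2)²(T_B/T_2)⁴ = (0.880)² × (6730/3.281×10⁴)⁴ = 0.7744 × 1.77025×10⁻³ = 1.37×10⁻³.

L_B/L_2 ≈ 1.37×10⁻³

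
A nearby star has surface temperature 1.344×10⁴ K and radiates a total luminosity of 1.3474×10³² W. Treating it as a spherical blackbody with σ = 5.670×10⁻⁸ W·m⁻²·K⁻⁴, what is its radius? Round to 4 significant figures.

L = 4πR²σT⁴ ⇒ R = √(L/(4πσT⁴)).
σT⁴ = 1.85004×10⁹ W/m², so R = √(1.3474×10³²/(4π×1.85004×10⁹)) = 7.613×10¹⁰ m.

R ≈ 7.613×10¹⁰ m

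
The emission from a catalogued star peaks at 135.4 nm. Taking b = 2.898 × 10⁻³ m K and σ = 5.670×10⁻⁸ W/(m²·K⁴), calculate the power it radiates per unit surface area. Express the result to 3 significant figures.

I ≈ 1.19×10¹⁰ W/m²

Wien's law: T = b/λ_max = 2.898×10⁻³/1.354×10⁻⁷ = 21403.2 K.
Then I = σT⁴ = 5.670×10⁻⁸×(21403.2)⁴ = 1.19×10¹⁰ W/m².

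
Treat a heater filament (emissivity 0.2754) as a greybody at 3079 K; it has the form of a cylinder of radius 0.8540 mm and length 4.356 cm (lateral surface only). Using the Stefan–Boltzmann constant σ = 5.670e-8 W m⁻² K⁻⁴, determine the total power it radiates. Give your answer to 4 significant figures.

P ≈ 328.0 W

Lateral area A = 2πrL = 2π×8.540×10⁻⁴×0.04356 = 2.33736×10⁻⁴ m².
P = εσAT⁴ = 0.2754 × 5.670×10⁻⁸ × 2.33736×10⁻⁴ × (3079)⁴ = 328.0 W.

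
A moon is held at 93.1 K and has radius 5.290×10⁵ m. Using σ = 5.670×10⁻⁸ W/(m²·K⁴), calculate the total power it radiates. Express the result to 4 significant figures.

Surface area A = 4πR² = 4π(5.290×10⁵ m)² = 3.51659×10¹² m².
P = σAT⁴ = 5.670×10⁻⁸ × 3.51659×10¹² × (93.1)⁴ = 1.498×10¹³ W.

P ≈ 1.498×10¹³ W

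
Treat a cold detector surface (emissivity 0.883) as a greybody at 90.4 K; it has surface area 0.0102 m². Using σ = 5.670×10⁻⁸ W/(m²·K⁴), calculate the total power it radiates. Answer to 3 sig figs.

P ≈ 0.0341 W

Area A = 0.0102 m².
P = εσAT⁴ = 0.883 × 5.670×10⁻⁸ × 0.0102 × (90.4)⁴ = 0.0341 W.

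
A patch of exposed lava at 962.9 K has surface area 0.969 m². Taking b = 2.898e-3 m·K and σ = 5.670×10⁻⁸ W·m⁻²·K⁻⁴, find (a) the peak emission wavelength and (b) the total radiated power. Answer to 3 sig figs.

λ_max ≈ 3.01 μm; P ≈ 4.72×10⁴ W

(a) λ_max = b/T = 2.898×10⁻³/962.9 = 3.010×10⁻⁶ m = 3.01 μm.
Area A = 0.969 m².
(b) P = σAT⁴ = 5.670×10⁻⁸×0.969×(962.9)⁴ = 4.72×10⁴ W.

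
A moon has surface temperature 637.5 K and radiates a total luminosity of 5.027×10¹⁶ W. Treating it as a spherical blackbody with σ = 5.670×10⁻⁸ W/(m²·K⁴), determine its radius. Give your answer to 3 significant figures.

L = 4πR²σT⁴ ⇒ R = √(L/(4πσT⁴)).
σT⁴ = 9364.91 W/m², so R = √(5.027×10¹⁶/(4π×9364.91)) = 6.54×10⁵ m.

R ≈ 6.54×10⁵ m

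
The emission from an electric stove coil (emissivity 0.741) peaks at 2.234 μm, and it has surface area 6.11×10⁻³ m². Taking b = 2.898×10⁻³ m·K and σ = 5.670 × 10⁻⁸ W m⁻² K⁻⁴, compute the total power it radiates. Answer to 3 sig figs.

Wien's law: T = b/λ_max = 2.898×10⁻³/2.234×10⁻⁶ = 1297.22 K.
Area A = 6.11×10⁻³ m².
Then P = εσAT⁴ = 0.741×5.670×10⁻⁸×6.11×10⁻³×(1297.22)⁴ = 727 W.

P ≈ 727 W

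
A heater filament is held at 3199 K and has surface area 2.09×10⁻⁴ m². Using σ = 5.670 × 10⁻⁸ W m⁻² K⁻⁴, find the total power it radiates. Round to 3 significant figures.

Area A = 2.09×10⁻⁴ m².
P = σAT⁴ = 5.670×10⁻⁸ × 2.09×10⁻⁴ × (3199)⁴ = 1.24×10³ W.

P ≈ 1.24×10³ W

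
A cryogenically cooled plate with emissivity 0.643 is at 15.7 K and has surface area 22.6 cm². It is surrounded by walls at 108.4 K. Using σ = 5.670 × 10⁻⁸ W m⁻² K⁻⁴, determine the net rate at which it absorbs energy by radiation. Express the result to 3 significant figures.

Net gain ≈ 0.0114 W

Area A = 22.6 cm² = 2.26×10⁻³ m².
Net radiated power P_net = εσA(T⁴ − T₀⁴) = 0.643×5.670×10⁻⁸×2.26×10⁻³×(15.7⁴ − 108.4⁴).
T⁴ − T₀⁴ = 60757.3 − 1.38076×10⁸ = -1.38015×10⁸ K⁴, so P_net = -0.0114 W — negative, meaning a net gain of 0.0114 W.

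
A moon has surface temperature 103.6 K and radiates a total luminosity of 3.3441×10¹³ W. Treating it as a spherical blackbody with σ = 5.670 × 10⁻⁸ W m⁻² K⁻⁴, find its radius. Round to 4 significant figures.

R ≈ 6.383×10⁵ m

L = 4πR²σT⁴ ⇒ R = √(L/(4πσT⁴)).
σT⁴ = 6.53164 W/m², so R = √(3.3441×10¹³/(4π×6.53164)) = 6.383×10⁵ m.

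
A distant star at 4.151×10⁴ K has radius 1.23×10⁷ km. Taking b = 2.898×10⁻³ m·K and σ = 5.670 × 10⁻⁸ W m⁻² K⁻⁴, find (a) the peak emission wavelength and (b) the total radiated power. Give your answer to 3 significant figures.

λ_max ≈ 69.8 nm; P ≈ 3.20×10³² W

(a) λ_max = b/T = 2.898×10⁻³/4.151×10⁴ = 6.981×10⁻⁸ m = 69.8 nm.
Surface area A = 4πR² = 4π(1.23×10¹⁰ m)² = 1.90117×10²¹ m².
(b) P = σAT⁴ = 5.670×10⁻⁸×1.90117×10²¹×(4.151×10⁴)⁴ = 3.20×10³² W.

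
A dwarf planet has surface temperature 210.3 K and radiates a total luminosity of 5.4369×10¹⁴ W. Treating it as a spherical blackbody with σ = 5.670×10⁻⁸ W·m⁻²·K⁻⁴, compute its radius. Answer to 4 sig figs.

L = 4πR²σT⁴ ⇒ R = √(L/(4πσT⁴)).
σT⁴ = 110.902 W/m², so R = √(5.4369×10¹⁴/(4π×110.902)) = 6.246×10⁵ m.

R ≈ 6.246×10⁵ m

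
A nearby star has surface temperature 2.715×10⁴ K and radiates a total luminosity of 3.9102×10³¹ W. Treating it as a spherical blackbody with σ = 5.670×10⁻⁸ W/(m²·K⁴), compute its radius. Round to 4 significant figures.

R ≈ 1.005×10¹⁰ m

L = 4πR²σT⁴ ⇒ R = √(L/(4πσT⁴)).
σT⁴ = 3.08079×10¹⁰ W/m², so R = √(3.9102×10³¹/(4π×3.08079×10¹⁰)) = 1.005×10¹⁰ m.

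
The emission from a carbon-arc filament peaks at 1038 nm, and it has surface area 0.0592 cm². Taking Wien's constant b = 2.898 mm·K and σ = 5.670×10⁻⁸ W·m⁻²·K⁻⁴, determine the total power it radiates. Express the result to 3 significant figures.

Wien's law: T = b/λ_max = 2.898×10⁻³/1.038×10⁻⁶ = 2791.91 K.
Area A = 0.0592 cm² = 5.92×10⁻⁶ m².
Then P = σAT⁴ = 5.670×10⁻⁸×5.92×10⁻⁶×(2791.91)⁴ = 20.4 W.

P ≈ 20.4 W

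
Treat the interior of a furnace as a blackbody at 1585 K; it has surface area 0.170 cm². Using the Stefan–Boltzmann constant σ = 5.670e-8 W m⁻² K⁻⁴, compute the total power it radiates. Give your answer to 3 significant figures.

Area A = 0.170 cm² = 1.70×10⁻⁵ m².
P = σAT⁴ = 5.670×10⁻⁸ × 1.70×10⁻⁵ × (1585)⁴ = 6.08 W.

P ≈ 6.08 W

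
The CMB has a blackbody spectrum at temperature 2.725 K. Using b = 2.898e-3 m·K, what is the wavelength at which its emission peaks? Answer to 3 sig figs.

λ_max ≈ 1.06×10⁻³ m

Wien's displacement law: λ_max = b/T = (2.898×10⁻³ m·K)/(2.725 K) = 1.063×10⁻³ m.
That is 1.06×10⁻³ m, in the microwave range.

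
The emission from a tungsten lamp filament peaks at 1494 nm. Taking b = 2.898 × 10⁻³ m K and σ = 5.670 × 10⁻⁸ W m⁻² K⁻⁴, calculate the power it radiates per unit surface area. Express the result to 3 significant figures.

I ≈ 8.03×10⁵ W/m²

Wien's law: T = b/λ_max = 2.898×10⁻³/1.494×10⁻⁶ = 1939.76 K.
Then I = σT⁴ = 5.670×10⁻⁸×(1939.76)⁴ = 8.03×10⁵ W/m².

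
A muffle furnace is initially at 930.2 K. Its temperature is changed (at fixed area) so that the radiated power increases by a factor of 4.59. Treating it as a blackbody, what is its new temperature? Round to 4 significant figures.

P ∝ T⁴, so T₂/T₁ = (P₂/P₁)^(1/4) = (4.59)^(1/4) = 1.46370.
T₂ = 930.2 × 1.46370 = 1362 K.

T₂ ≈ 1362 K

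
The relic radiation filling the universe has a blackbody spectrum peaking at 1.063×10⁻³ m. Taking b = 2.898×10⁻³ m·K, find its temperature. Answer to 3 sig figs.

Wien's law gives T = b/λ_max = (2.898×10⁻³ m·K)/(1.063×10⁻³ m) = 2.73 K.

T ≈ 2.73 K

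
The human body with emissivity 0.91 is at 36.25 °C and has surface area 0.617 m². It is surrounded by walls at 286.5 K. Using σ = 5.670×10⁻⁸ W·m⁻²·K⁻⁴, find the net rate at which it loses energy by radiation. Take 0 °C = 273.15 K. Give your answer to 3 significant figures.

T = 36.25 °C + 273.15 = 309.40 K.
Area A = 0.617 m².
Net radiated power P_net = εσA(T⁴ − T₀⁴) = 0.91×5.670×10⁻⁸×0.617×(309.40⁴ − 286.5⁴).
T⁴ − T₀⁴ = 9.16392×10⁹ − 6.73750×10⁹ = 2.42642×10⁹ K⁴, so P_net = 77.2 W.

Net loss ≈ 77.2 W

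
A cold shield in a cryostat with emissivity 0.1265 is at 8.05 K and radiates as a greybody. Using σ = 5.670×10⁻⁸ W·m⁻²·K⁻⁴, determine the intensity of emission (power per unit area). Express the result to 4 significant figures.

I ≈ 3.012×10⁻⁵ W/m²

Stefan–Boltzmann: I = εσT⁴ = 0.1265 × 5.670×10⁻⁸ × (8.05)⁴ = 3.012×10⁻⁵ W/m².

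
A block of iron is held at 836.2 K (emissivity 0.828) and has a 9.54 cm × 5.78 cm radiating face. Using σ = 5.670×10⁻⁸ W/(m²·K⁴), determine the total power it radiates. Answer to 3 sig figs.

P ≈ 127 W

Area A = 0.0954 × 0.0578 = 5.51412×10⁻³ m².
P = εσAT⁴ = 0.828 × 5.670×10⁻⁸ × 5.51412×10⁻³ × (836.2)⁴ = 127 W.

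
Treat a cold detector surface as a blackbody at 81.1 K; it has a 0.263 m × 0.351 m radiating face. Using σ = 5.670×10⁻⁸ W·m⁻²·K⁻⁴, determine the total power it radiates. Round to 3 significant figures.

P ≈ 0.226 W

Area A = 0.263 × 0.351 = 0.092313 m².
P = σAT⁴ = 5.670×10⁻⁸ × 0.092313 × (81.1)⁴ = 0.226 W.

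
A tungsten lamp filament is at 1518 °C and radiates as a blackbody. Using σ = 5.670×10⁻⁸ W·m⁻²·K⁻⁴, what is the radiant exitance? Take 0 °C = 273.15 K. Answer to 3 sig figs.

T = 1518 °C + 273.15 = 1791.15 K.
Stefan–Boltzmann: I = σT⁴ = 5.670×10⁻⁸ × (1791.15)⁴ = 5.84×10⁵ W/m².

I ≈ 5.84×10⁵ W/m²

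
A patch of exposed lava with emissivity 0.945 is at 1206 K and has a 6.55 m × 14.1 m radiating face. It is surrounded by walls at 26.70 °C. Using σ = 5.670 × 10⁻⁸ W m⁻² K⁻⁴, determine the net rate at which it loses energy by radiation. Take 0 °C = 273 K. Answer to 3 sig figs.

Surroundings: T = 26.70 °C + 273 = 299.70 K.
Area A = 6.55 × 14.1 = 92.355 m².
Net radiated power P_net = εσA(T⁴ − T₀⁴) = 0.945×5.670×10⁻⁸×92.355×(1206⁴ − 299.70⁴).
T⁴ − T₀⁴ = 2.11538×10¹² − 8.06765×10⁹ = 2.10731×10¹² K⁴, so P_net = 1.04×10⁷ W.

Net loss ≈ 1.04×10⁷ W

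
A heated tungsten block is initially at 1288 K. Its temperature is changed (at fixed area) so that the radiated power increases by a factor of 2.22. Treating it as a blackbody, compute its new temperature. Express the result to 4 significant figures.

P ∝ T⁴, so T₂/T₁ = (P₂/P₁)^(1/4) = (2.22)^(1/4) = 1.22064.
T₂ = 1288 × 1.22064 = 1572 K.

T₂ ≈ 1572 K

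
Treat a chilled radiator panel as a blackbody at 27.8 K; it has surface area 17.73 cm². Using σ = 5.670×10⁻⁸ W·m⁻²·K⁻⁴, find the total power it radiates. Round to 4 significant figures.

P ≈ 6.004×10⁻⁵ W

Area A = 17.73 cm² = 1.773×10⁻³ m².
P = σAT⁴ = 5.670×10⁻⁸ × 1.773×10⁻³ × (27.8)⁴ = 6.004×10⁻⁵ W.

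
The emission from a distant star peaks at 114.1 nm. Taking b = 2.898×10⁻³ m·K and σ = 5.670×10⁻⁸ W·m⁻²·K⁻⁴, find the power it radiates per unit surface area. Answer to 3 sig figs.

I ≈ 2.36×10¹⁰ W/m²

Wien's law: T = b/λ_max = 2.898×10⁻³/1.141×10⁻⁷ = 25398.8 K.
Then I = σT⁴ = 5.670×10⁻⁸×(25398.8)⁴ = 2.36×10¹⁰ W/m².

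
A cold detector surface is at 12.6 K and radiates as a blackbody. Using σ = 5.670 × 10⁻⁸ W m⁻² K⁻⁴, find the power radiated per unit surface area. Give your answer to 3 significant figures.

Stefan–Boltzmann: I = σT⁴ = 5.670×10⁻⁸ × (12.6)⁴ = 1.43×10⁻³ W/m².

I ≈ 1.43×10⁻³ W/m²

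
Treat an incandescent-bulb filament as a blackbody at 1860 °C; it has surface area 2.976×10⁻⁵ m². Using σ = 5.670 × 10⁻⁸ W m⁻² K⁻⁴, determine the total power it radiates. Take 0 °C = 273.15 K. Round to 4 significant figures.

T = 1860 °C + 273.15 = 2133.15 K.
Area A = 2.976×10⁻⁵ m².
P = σAT⁴ = 5.670×10⁻⁸ × 2.976×10⁻⁵ × (2133.15)⁴ = 34.94 W.

P ≈ 34.94 W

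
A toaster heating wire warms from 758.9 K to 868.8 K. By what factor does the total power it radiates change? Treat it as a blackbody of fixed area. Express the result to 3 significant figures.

P ∝ T⁴, so P₂/P₁ = (T₂/T₁)⁴ = (868.8/758.9)⁴ = (1.14481)⁴ = 1.72.

P₂/P₁ ≈ 1.72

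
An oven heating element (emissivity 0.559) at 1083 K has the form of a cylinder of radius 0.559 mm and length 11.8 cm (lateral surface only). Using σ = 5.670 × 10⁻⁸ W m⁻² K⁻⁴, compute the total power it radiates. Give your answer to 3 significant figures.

Lateral area A = 2πrL = 2π×5.59×10⁻⁴×0.118 = 4.14451×10⁻⁴ m².
P = εσAT⁴ = 0.559 × 5.670×10⁻⁸ × 4.14451×10⁻⁴ × (1083)⁴ = 18.1 W.

P ≈ 18.1 W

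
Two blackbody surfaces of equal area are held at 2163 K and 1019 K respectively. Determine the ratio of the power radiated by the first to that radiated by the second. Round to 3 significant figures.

With equal areas, P₁/P₂ = (T₁/T₂)⁴ = (2163/1019)⁴ = 20.3.

P₁/P₂ ≈ 20.3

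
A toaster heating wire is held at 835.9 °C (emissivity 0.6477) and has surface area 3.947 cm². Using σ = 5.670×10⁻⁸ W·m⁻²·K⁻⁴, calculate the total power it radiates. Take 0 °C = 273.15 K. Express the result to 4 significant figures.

T = 835.9 °C + 273.15 = 1109.05 K.
Area A = 3.947 cm² = 3.947×10⁻⁴ m².
P = εσAT⁴ = 0.6477 × 5.670×10⁻⁸ × 3.947×10⁻⁴ × (1109.05)⁴ = 21.93 W.

P ≈ 21.93 W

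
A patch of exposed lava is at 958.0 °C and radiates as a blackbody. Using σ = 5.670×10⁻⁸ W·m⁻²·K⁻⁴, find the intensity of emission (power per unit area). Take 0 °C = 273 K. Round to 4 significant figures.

I ≈ 1.302×10⁵ W/m²

T = 958.0 °C + 273 = 1231.0 K.
Stefan–Boltzmann: I = σT⁴ = 5.670×10⁻⁸ × (1231.0)⁴ = 1.302×10⁵ W/m².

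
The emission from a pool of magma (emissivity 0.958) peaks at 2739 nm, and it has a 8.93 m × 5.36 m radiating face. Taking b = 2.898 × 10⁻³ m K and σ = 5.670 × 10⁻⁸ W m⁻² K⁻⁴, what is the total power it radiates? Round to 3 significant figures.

Wien's law: T = b/λ_max = 2.898×10⁻³/2.739×10⁻⁶ = 1058.05 K.
Area A = 8.93 × 5.36 = 47.8648 m².
Then P = εσAT⁴ = 0.958×5.670×10⁻⁸×47.8648×(1058.05)⁴ = 3.26×10⁶ W.

P ≈ 3.26×10⁶ W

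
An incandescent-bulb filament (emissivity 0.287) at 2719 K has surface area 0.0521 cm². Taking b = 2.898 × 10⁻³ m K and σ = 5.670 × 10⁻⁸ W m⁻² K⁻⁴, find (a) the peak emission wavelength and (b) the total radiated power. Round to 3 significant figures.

λ_max ≈ 1.07 μm; P ≈ 4.63 W

(a) λ_max = b/T = 2.898×10⁻³/2719 = 1.066×10⁻⁶ m = 1.07 μm.
Area A = 0.0521 cm² = 5.21×10⁻⁶ m².
(b) P = εσAT⁴ = 0.287×5.670×10⁻⁸×5.21×10⁻⁶×(2719)⁴ = 4.63 W.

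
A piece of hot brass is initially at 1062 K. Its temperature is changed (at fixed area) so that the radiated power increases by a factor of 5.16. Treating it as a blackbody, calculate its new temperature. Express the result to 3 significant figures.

T₂ ≈ 1.60×10³ K

P ∝ T⁴, so T₂/T₁ = (P₂/P₁)^(1/4) = (5.16)^(1/4) = 1.50717.
T₂ = 1062 × 1.50717 = 1.60×10³ K.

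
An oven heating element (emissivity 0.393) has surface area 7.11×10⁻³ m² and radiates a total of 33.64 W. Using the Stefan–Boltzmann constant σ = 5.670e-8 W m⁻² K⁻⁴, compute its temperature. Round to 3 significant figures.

T ≈ 679 K

Area A = 7.11×10⁻³ m².
P = εσAT⁴ ⇒ T = (P/(εσA))^(1/4) = (33.64/(0.393×5.670×10⁻⁸×7.11×10⁻³))^(1/4) = 679 K.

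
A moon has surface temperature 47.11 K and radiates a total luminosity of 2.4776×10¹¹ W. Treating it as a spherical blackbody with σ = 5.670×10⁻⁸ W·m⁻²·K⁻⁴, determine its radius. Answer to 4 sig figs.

R ≈ 2.657×10⁵ m

L = 4πR²σT⁴ ⇒ R = √(L/(4πσT⁴)).
σT⁴ = 0.279277 W/m², so R = √(2.4776×10¹¹/(4π×0.279277)) = 2.657×10⁵ m.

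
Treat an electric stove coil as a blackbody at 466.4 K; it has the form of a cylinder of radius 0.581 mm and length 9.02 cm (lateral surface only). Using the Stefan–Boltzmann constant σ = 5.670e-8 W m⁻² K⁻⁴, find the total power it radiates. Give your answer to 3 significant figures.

Lateral area A = 2πrL = 2π×5.81×10⁻⁴×0.0902 = 3.29278×10⁻⁴ m².
P = σAT⁴ = 5.670×10⁻⁸ × 3.29278×10⁻⁴ × (466.4)⁴ = 0.883 W.

P ≈ 0.883 W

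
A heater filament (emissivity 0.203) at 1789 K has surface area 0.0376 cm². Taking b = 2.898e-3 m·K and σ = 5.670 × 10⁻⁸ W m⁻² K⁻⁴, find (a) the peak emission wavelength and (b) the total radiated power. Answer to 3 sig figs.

(a) λ_max = b/T = 2.898×10⁻³/1789 = 1.620×10⁻⁶ m = 1.62 μm.
Area A = 0.0376 cm² = 3.76×10⁻⁶ m².
(b) P = εσAT⁴ = 0.203×5.670×10⁻⁸×3.76×10⁻⁶×(1789)⁴ = 0.443 W.

λ_max ≈ 1.62 μm; P ≈ 0.443 W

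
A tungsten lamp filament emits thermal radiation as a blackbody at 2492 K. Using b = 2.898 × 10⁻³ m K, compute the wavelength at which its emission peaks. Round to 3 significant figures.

λ_max ≈ 1.16×10³ nm

Wien's displacement law: λ_max = b/T = (2.898×10⁻³ m·K)/(2492 K) = 1.163×10⁻⁶ m.
That is 1.16×10³ nm, in the infrared range.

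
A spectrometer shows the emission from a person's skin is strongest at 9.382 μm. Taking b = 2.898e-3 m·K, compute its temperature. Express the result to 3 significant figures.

Wien's law gives T = b/λ_max = (2.898×10⁻³ m·K)/(9.382×10⁻⁶ m) = 309 K.

T ≈ 309 K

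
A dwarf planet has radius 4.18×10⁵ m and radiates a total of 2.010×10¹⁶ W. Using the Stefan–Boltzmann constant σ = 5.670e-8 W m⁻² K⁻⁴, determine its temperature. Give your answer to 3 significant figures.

T ≈ 634 K

Surface area A = 4πR² = 4π(4.18×10⁵ m)² = 2.19565×10¹² m².
P = σAT⁴ ⇒ T = (P/(σA))^(1/4) = (2.010×10¹⁶/(5.670×10⁻⁸×2.19565×10¹²))^(1/4) = 634 K.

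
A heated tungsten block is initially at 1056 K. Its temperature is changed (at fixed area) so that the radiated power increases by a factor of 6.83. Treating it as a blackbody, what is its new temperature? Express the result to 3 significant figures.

T₂ ≈ 1.71×10³ K

P ∝ T⁴, so T₂/T₁ = (P₂/P₁)^(1/4) = (6.83)^(1/4) = 1.61661.
T₂ = 1056 × 1.61661 = 1.71×10³ K.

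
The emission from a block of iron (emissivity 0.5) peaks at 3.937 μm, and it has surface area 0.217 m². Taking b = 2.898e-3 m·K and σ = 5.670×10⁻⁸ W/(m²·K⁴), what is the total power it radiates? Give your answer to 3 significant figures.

P ≈ 1.81×10³ W

Wien's law: T = b/λ_max = 2.898×10⁻³/3.937×10⁻⁶ = 736.093 K.
Area A = 0.217 m².
Then P = εσAT⁴ = 0.5×5.670×10⁻⁸×0.217×(736.093)⁴ = 1.81×10³ W.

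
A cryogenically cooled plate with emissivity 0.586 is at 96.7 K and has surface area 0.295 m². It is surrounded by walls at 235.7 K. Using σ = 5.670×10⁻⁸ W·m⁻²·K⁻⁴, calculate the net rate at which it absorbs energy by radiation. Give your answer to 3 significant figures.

Area A = 0.295 m².
Net radiated power P_net = εσA(T⁴ − T₀⁴) = 0.586×5.670×10⁻⁸×0.295×(96.7⁴ − 235.7⁴).
T⁴ − T₀⁴ = 8.74391×10⁷ − 3.08630×10⁹ = -2.99886×10⁹ K⁴, so P_net = -29.4 W — negative, meaning a net gain of 29.4 W.

Net gain ≈ 29.4 W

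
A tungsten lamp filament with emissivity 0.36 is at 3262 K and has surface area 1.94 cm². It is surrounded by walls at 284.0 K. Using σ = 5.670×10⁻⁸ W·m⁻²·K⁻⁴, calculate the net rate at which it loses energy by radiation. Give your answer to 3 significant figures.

Net loss ≈ 448 W

Area A = 1.94 cm² = 1.94×10⁻⁴ m².
Net radiated power P_net = εσA(T⁴ − T₀⁴) = 0.36×5.670×10⁻⁸×1.94×10⁻⁴×(3262⁴ − 284.0⁴).
T⁴ − T₀⁴ = 1.13223×10¹⁴ − 6.50539×10⁹ = 1.13216×10¹⁴ K⁴, so P_net = 448 W.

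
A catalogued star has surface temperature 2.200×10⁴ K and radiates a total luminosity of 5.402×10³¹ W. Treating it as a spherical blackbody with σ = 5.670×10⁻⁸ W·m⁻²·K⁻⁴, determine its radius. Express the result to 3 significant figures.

R ≈ 1.80×10¹⁰ m

L = 4πR²σT⁴ ⇒ R = √(L/(4πσT⁴)).
σT⁴ = 1.32823×10¹⁰ W/m², so R = √(5.402×10³¹/(4π×1.32823×10¹⁰)) = 1.80×10¹⁰ m.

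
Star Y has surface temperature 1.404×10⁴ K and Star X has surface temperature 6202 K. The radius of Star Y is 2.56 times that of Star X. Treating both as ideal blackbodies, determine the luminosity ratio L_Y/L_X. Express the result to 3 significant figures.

L_Y/L_X ≈ 172

L ∝ R²T⁴, so L_Y/L_X = (R_Y/R_X)²(T_Y/T_X)⁴ = (2.56)² × (1.404×10⁴/6202)⁴ = 6.5536 × 26.2628 = 172.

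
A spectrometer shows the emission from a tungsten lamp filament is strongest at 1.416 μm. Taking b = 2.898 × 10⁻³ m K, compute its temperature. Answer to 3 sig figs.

T ≈ 2.05×10³ K

Wien's law gives T = b/λ_max = (2.898×10⁻³ m·K)/(1.416×10⁻⁶ m) = 2.05×10³ K.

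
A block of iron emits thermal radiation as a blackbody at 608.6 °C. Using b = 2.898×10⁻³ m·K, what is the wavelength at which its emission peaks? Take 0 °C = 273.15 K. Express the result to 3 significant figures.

λ_max ≈ 3.29 μm

T = 608.6 °C + 273.15 = 881.75 K.
Wien's displacement law: λ_max = b/T = (2.898×10⁻³ m·K)/(881.75 K) = 3.287×10⁻⁶ m.
That is 3.29 μm, in the infrared range.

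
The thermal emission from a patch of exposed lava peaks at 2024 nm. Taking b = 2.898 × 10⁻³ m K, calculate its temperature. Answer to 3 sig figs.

Wien's law gives T = b/λ_max = (2.898×10⁻³ m·K)/(2.024×10⁻⁶ m) = 1.43×10³ K.

T ≈ 1.43×10³ K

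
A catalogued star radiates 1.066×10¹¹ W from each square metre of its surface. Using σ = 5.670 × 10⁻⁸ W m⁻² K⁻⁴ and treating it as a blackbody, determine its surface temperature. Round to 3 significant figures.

I = σT⁴, so T = (I/σ)^(1/4) = (1.066×10¹¹/(5.670×10⁻⁸))^(1/4) = 3.70×10⁴ K.

T ≈ 3.70×10⁴ K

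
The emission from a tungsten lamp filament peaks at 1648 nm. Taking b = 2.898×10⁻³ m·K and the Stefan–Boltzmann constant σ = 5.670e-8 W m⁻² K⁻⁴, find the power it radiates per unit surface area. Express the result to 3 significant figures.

I ≈ 5.42×10⁵ W/m²

Wien's law: T = b/λ_max = 2.898×10⁻³/1.648×10⁻⁶ = 1758.50 K.
Then I = σT⁴ = 5.670×10⁻⁸×(1758.50)⁴ = 5.42×10⁵ W/m².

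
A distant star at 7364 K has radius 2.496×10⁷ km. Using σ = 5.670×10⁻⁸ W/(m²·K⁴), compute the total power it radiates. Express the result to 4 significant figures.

Surface area A = 4πR² = 4π(2.496×10¹⁰ m)² = 7.82887×10²¹ m².
P = σAT⁴ = 5.670×10⁻⁸ × 7.82887×10²¹ × (7364)⁴ = 1.305×10³⁰ W.

P ≈ 1.305×10³⁰ W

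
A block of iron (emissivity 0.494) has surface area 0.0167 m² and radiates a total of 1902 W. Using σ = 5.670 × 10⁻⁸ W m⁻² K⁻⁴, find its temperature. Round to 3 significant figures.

Area A = 0.0167 m².
P = εσAT⁴ ⇒ T = (P/(εσA))^(1/4) = (1902/(0.494×5.670×10⁻⁸×0.0167))^(1/4) = 1.42×10³ K.

T ≈ 1.42×10³ K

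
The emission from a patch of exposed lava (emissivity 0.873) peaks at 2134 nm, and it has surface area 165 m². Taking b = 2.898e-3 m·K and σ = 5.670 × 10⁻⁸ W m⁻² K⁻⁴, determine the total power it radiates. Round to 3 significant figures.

P ≈ 2.78×10⁷ W

Wien's law: T = b/λ_max = 2.898×10⁻³/2.134×10⁻⁶ = 1358.01 K.
Area A = 165 m².
Then P = εσAT⁴ = 0.873×5.670×10⁻⁸×165×(1358.01)⁴ = 2.78×10⁷ W.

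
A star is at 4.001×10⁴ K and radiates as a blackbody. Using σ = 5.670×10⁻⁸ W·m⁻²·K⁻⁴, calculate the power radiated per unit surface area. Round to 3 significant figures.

I ≈ 1.45×10¹¹ W/m²

Stefan–Boltzmann: I = σT⁴ = 5.670×10⁻⁸ × (4.001×10⁴)⁴ = 1.45×10¹¹ W/m².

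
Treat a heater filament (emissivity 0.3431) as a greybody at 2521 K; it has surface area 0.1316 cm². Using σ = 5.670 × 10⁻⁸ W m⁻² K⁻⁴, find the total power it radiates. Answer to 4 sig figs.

Area A = 0.1316 cm² = 1.316×10⁻⁵ m².
P = εσAT⁴ = 0.3431 × 5.670×10⁻⁸ × 1.316×10⁻⁵ × (2521)⁴ = 10.34 W.

P ≈ 10.34 W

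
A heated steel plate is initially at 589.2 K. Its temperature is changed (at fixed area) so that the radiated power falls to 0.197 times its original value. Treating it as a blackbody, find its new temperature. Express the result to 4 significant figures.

P ∝ T⁴, so T₂/T₁ = (P₂/P₁)^(1/4) = (0.197)^(1/4) = 0.666218.
T₂ = 589.2 × 0.666218 = 392.5 K.

T₂ ≈ 392.5 K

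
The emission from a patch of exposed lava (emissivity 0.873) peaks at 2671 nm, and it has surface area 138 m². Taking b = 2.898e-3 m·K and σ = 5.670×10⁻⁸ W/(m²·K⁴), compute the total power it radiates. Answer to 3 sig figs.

P ≈ 9.47×10⁶ W

Wien's law: T = b/λ_max = 2.898×10⁻³/2.671×10⁻⁶ = 1084.99 K.
Area A = 138 m².
Then P = εσAT⁴ = 0.873×5.670×10⁻⁸×138×(1084.99)⁴ = 9.47×10⁶ W.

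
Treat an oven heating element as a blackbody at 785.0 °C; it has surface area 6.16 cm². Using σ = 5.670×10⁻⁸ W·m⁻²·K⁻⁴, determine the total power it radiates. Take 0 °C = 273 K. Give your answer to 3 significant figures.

T = 785.0 °C + 273 = 1058.0 K.
Area A = 6.16 cm² = 6.16×10⁻⁴ m².
P = σAT⁴ = 5.670×10⁻⁸ × 6.16×10⁻⁴ × (1058.0)⁴ = 43.8 W.

P ≈ 43.8 W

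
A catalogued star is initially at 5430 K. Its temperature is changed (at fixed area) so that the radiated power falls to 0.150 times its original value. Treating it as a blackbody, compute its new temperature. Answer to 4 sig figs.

P ∝ T⁴, so T₂/T₁ = (P₂/P₁)^(1/4) = (0.150)^(1/4) = 0.622333.
T₂ = 5430 × 0.622333 = 3379 K.

T₂ ≈ 3379 K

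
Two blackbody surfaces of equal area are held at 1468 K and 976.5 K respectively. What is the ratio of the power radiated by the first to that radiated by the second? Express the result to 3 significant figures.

P₁/P₂ ≈ 5.11

With equal areas, P₁/P₂ = (T₁/T₂)⁴ = (1468/976.5)⁴ = 5.11.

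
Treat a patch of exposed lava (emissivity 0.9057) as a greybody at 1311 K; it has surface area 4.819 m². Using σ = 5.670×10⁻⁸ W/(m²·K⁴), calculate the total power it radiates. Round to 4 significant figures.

Area A = 4.819 m².
P = εσAT⁴ = 0.9057 × 5.670×10⁻⁸ × 4.819 × (1311)⁴ = 7.310×10⁵ W.

P ≈ 7.310×10⁵ W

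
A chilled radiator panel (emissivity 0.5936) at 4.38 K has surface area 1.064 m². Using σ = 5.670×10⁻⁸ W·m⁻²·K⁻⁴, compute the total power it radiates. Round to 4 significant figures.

P ≈ 1.318×10⁻⁵ W

Area A = 1.064 m².
P = εσAT⁴ = 0.5936 × 5.670×10⁻⁸ × 1.064 × (4.38)⁴ = 1.318×10⁻⁵ W.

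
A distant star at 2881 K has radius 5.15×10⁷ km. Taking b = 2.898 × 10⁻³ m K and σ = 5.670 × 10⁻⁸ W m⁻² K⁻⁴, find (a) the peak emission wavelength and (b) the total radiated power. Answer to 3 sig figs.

(a) λ_max = b/T = 2.898×10⁻³/2881 = 1.006×10⁻⁶ m = 1.01×10³ nm.
Surface area A = 4πR² = 4π(5.15×10¹⁰ m)² = 3.33292×10²² m².
(b) P = σAT⁴ = 5.670×10⁻⁸×3.33292×10²²×(2881)⁴ = 1.30×10²⁹ W.

λ_max ≈ 1.01×10³ nm; P ≈ 1.30×10²⁹ W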